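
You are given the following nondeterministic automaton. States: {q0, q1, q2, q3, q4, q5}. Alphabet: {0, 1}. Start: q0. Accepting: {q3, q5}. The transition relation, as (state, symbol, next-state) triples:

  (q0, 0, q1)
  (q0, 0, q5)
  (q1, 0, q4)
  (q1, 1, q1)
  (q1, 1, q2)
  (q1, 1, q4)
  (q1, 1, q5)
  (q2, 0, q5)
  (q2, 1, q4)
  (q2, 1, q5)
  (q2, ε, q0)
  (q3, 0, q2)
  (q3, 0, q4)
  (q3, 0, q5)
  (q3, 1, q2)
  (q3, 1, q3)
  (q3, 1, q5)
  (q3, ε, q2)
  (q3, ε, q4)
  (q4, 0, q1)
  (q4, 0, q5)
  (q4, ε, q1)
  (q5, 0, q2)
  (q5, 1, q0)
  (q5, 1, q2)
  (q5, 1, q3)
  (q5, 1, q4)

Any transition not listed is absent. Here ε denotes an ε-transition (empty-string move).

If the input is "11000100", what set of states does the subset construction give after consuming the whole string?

Start in {q0}.
Read '1': q0→∅; now ∅.
The set is empty and remains empty for the remaining 7 symbols.

∅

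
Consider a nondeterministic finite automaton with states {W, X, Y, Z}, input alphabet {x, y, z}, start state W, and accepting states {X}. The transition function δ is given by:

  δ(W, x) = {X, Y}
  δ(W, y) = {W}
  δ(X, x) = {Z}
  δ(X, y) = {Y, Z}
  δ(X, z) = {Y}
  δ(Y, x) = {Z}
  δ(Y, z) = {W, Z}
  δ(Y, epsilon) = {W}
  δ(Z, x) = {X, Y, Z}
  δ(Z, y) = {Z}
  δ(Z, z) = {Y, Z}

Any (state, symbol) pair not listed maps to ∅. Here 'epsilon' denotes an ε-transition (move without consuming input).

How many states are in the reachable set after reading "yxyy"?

Start in {W}.
Read 'y': {W} → {W}.
Read 'x': {W} → {W, X, Y}.
Read 'y': {W, X, Y} → {W, Y, Z}.
Read 'y': {W, Y, Z} → {W, Z}.
That set has 2 states.

2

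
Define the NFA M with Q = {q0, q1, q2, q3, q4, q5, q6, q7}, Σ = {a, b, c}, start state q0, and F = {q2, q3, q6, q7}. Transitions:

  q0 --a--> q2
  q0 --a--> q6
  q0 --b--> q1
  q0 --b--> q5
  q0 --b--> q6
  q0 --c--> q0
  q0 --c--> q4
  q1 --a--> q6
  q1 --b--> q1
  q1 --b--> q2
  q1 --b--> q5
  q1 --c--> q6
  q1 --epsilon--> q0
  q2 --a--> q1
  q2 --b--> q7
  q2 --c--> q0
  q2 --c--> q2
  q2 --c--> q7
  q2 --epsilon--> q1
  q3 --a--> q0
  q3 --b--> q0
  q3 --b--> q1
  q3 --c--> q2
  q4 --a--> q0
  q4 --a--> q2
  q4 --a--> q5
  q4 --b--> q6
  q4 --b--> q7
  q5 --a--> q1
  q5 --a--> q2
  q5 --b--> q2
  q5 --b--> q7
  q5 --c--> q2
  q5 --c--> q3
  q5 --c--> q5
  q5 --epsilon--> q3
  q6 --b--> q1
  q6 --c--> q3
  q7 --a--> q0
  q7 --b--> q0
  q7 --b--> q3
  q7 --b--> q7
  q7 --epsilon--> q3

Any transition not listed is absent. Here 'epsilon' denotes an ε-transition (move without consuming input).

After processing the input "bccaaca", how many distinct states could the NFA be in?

6

Start in {q0}.
Read 'b': q0→{q1, q5, q6}; union {q1, q5, q6}; ε-closure = {q0, q1, q3, q5, q6}.
Read 'c': q0→{q0, q4}, q1→{q6}, q3→{q2}, q5→{q2, q3, q5}, q6→{q3}; union {q0, q2, q3, q4, q5, q6}; ε-closure = {q0, q1, q2, q3, q4, q5, q6}.
Read 'c': q0→{q0, q4}, q1→{q6}, q2→{q0, q2, q7}, q3→{q2}, q4→∅, q5→{q2, q3, q5}, q6→{q3}; union {q0, q2, q3, q4, q5, q6, q7}; ε-closure = {q0, q1, q2, q3, q4, q5, q6, q7}.
Read 'a': q0→{q2, q6}, q1→{q6}, q2→{q1}, q3→{q0}, q4→{q0, q2, q5}, q5→{q1, q2}, q6→∅, q7→{q0}; union {q0, q1, q2, q5, q6}; ε-closure = {q0, q1, q2, q3, q5, q6}.
Read 'a': q0→{q2, q6}, q1→{q6}, q2→{q1}, q3→{q0}, q5→{q1, q2}, q6→∅; now {q0, q1, q2, q6}.
Read 'c': q0→{q0, q4}, q1→{q6}, q2→{q0, q2, q7}, q6→{q3}; union {q0, q2, q3, q4, q6, q7}; ε-closure = {q0, q1, q2, q3, q4, q6, q7}.
Read 'a': q0→{q2, q6}, q1→{q6}, q2→{q1}, q3→{q0}, q4→{q0, q2, q5}, q6→∅, q7→{q0}; union {q0, q1, q2, q5, q6}; ε-closure = {q0, q1, q2, q3, q5, q6}.
That set has 6 states.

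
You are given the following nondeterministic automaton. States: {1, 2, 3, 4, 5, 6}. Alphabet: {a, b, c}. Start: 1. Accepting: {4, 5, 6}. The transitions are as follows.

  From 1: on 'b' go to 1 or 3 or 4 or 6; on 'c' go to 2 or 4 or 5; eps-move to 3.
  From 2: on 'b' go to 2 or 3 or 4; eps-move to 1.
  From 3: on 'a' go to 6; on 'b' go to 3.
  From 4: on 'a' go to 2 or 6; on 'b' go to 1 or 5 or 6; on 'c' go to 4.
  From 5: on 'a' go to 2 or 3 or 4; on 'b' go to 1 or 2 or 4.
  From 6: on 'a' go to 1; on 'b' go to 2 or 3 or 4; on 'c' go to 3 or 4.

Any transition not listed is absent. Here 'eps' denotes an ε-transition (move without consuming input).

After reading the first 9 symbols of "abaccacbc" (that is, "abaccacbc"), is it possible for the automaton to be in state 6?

No

Start: ε-closure({1}) = {1, 3}.
Read 'a': 1→∅, 3→{6}; now {6}.
Read 'b': 6→{2, 3, 4}; union {2, 3, 4}; ε-closure = {1, 2, 3, 4}.
Read 'a': 1→∅, 2→∅, 3→{6}, 4→{2, 6}; union {2, 6}; ε-closure = {1, 2, 3, 6}.
Read 'c': 1→{2, 4, 5}, 2→∅, 3→∅, 6→{3, 4}; union {2, 3, 4, 5}; ε-closure = {1, 2, 3, 4, 5}.
Read 'c': 1→{2, 4, 5}, 2→∅, 3→∅, 4→{4}, 5→∅; union {2, 4, 5}; ε-closure = {1, 2, 3, 4, 5}.
Read 'a': 1→∅, 2→∅, 3→{6}, 4→{2, 6}, 5→{2, 3, 4}; union {2, 3, 4, 6}; ε-closure = {1, 2, 3, 4, 6}.
Read 'c': 1→{2, 4, 5}, 2→∅, 3→∅, 4→{4}, 6→{3, 4}; union {2, 3, 4, 5}; ε-closure = {1, 2, 3, 4, 5}.
Read 'b': 1→{1, 3, 4, 6}, 2→{2, 3, 4}, 3→{3}, 4→{1, 5, 6}, 5→{1, 2, 4}; now {1, 2, 3, 4, 5, 6}.
Read 'c': 1→{2, 4, 5}, 2→∅, 3→∅, 4→{4}, 5→∅, 6→{3, 4}; union {2, 3, 4, 5}; ε-closure = {1, 2, 3, 4, 5}.
State 6 is not in {1, 2, 3, 4, 5}.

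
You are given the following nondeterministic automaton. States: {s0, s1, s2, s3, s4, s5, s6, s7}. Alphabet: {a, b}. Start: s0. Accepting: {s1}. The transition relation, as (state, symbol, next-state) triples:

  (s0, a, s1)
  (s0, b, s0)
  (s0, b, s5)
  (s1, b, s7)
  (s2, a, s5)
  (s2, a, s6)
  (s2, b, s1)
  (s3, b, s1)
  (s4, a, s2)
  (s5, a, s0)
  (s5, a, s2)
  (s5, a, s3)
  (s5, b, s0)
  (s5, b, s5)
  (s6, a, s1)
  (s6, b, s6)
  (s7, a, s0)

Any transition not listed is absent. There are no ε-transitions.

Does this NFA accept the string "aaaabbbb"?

No

Start in {s0}.
Read 'a': {s0} → {s1}.
Read 'a': {s1} → ∅.
The set is empty and remains empty for the remaining 6 symbols.
The final set ∅ contains no accepting state.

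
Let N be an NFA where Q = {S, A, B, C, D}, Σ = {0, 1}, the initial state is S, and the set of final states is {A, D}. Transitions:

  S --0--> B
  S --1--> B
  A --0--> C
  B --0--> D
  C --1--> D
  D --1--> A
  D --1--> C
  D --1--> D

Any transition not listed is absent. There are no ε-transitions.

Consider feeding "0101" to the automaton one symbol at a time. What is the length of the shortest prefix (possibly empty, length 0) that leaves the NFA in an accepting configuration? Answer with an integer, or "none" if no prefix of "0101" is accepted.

none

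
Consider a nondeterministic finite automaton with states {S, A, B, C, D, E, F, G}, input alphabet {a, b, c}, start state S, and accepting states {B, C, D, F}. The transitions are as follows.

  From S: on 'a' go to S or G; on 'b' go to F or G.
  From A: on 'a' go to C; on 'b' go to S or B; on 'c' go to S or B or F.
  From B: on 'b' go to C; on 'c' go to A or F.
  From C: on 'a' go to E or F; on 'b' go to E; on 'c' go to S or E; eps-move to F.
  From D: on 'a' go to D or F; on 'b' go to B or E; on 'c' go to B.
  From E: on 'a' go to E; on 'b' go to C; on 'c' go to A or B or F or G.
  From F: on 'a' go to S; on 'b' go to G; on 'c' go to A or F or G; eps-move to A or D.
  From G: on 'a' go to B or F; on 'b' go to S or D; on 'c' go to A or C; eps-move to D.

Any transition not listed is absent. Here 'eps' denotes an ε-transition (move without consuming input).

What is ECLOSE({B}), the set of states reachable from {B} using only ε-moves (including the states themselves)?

Begin with {B}.
No ε-moves leave this set, so the closure equals the set itself.

{B}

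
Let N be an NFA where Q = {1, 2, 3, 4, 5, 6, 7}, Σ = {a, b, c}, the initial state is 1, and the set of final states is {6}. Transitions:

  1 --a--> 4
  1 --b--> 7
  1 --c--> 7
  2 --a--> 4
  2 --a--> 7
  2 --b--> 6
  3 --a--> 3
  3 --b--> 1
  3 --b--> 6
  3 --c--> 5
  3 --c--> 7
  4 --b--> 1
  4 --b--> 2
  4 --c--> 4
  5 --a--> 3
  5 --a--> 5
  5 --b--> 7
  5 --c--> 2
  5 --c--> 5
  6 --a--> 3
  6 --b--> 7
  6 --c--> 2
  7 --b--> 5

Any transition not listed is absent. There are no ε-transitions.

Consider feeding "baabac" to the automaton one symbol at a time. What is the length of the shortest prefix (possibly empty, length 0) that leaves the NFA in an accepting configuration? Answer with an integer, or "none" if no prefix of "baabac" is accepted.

none

Start in {1}.
Read 'b': 1→{7}; now {7}.
Read 'a': 7→∅; now ∅.
The set is empty and remains empty for the remaining 4 symbols.
No reachable set along the way intersects F.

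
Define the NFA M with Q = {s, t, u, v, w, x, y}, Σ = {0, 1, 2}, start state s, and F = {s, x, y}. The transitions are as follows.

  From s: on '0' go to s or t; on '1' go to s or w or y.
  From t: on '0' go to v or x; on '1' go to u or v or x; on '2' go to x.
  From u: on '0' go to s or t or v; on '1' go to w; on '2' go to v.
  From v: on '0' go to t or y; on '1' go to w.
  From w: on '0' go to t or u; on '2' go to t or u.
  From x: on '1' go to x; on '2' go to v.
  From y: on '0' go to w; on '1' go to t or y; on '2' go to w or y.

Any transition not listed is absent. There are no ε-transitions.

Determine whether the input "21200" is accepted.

No

Start in {s}.
Read '2': {s} → ∅.
The set is empty and remains empty for the remaining 4 symbols.
The final set ∅ contains no accepting state.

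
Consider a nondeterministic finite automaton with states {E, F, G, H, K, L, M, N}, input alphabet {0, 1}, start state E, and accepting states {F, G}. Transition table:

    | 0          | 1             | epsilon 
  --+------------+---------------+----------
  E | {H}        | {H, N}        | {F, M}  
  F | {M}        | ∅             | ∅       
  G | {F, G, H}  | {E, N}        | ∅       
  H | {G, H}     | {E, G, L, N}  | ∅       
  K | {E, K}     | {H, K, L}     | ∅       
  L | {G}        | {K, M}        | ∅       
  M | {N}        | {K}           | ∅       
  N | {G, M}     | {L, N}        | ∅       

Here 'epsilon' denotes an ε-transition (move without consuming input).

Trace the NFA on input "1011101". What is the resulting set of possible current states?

{E, F, G, H, K, L, M, N}

Start: ε-closure({E}) = {E, F, M}.
Read '1': E→{H, N}, F→∅, M→{K}; now {H, K, N}.
Read '0': H→{G, H}, K→{E, K}, N→{G, M}; union {E, G, H, K, M}; ε-closure = {E, F, G, H, K, M}.
Read '1': E→{H, N}, F→∅, G→{E, N}, H→{E, G, L, N}, K→{H, K, L}, M→{K}; union {E, G, H, K, L, N}; ε-closure = {E, F, G, H, K, L, M, N}.
Read '1': E→{H, N}, F→∅, G→{E, N}, H→{E, G, L, N}, K→{H, K, L}, L→{K, M}, M→{K}, N→{L, N}; union {E, G, H, K, L, M, N}; ε-closure = {E, F, G, H, K, L, M, N}.
Read '1': E→{H, N}, F→∅, G→{E, N}, H→{E, G, L, N}, K→{H, K, L}, L→{K, M}, M→{K}, N→{L, N}; union {E, G, H, K, L, M, N}; ε-closure = {E, F, G, H, K, L, M, N}.
Read '0': E→{H}, F→{M}, G→{F, G, H}, H→{G, H}, K→{E, K}, L→{G}, M→{N}, N→{G, M}; now {E, F, G, H, K, M, N}.
Read '1': E→{H, N}, F→∅, G→{E, N}, H→{E, G, L, N}, K→{H, K, L}, M→{K}, N→{L, N}; union {E, G, H, K, L, N}; ε-closure = {E, F, G, H, K, L, M, N}.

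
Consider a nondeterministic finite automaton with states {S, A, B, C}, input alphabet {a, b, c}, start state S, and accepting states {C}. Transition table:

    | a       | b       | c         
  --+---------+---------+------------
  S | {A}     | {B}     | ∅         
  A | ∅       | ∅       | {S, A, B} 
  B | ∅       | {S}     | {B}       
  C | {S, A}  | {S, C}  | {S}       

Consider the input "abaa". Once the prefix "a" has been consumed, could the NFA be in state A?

Start in {S}.
Read 'a': S→{A}; now {A}.
State A is in {A}.

Yes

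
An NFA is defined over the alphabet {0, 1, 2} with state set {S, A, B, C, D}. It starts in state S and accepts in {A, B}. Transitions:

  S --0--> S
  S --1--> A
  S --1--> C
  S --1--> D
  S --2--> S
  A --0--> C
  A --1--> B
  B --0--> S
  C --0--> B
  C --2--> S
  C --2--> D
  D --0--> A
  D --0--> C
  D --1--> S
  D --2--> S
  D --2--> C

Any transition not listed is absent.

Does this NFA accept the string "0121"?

Start in {S}.
Read '0': S→{S}; now {S}.
Read '1': S→{A, C, D}; now {A, C, D}.
Read '2': A→∅, C→{S, D}, D→{S, C}; now {S, C, D}.
Read '1': S→{A, C, D}, C→∅, D→{S}; now {S, A, C, D}.
The final set {S, A, C, D} contains the accepting state A.

Yes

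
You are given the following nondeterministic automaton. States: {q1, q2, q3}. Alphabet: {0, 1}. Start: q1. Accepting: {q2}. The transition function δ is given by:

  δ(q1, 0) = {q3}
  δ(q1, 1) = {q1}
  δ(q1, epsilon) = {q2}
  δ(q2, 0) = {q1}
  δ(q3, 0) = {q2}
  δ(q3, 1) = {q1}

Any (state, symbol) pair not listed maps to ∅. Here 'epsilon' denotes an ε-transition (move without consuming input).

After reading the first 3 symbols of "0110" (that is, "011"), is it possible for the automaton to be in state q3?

No

Start: ε-closure({q1}) = {q1, q2}.
Read '0': {q1, q2} → {q1, q2, q3}.
Read '1': {q1, q2, q3} → {q1, q2}.
Read '1': {q1, q2} → {q1, q2}.
State q3 is not in {q1, q2}.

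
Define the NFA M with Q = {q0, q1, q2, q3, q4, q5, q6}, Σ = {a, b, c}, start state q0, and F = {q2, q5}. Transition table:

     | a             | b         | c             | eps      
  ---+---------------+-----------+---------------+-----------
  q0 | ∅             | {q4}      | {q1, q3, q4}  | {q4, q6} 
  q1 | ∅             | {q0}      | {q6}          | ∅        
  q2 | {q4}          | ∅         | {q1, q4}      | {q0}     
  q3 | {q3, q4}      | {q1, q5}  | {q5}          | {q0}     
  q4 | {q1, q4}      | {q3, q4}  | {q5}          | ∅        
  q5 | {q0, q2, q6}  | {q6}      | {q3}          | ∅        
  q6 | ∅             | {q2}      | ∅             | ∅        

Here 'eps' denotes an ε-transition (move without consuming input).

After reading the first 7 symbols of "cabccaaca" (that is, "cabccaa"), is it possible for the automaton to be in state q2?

No

Start: ε-closure({q0}) = {q0, q4, q6}.
Read 'c': q0→{q1, q3, q4}, q4→{q5}, q6→∅; union {q1, q3, q4, q5}; ε-closure = {q0, q1, q3, q4, q5, q6}.
Read 'a': q0→∅, q1→∅, q3→{q3, q4}, q4→{q1, q4}, q5→{q0, q2, q6}, q6→∅; now {q0, q1, q2, q3, q4, q6}.
Read 'b': q0→{q4}, q1→{q0}, q2→∅, q3→{q1, q5}, q4→{q3, q4}, q6→{q2}; union {q0, q1, q2, q3, q4, q5}; ε-closure = {q0, q1, q2, q3, q4, q5, q6}.
Read 'c': q0→{q1, q3, q4}, q1→{q6}, q2→{q1, q4}, q3→{q5}, q4→{q5}, q5→{q3}, q6→∅; union {q1, q3, q4, q5, q6}; ε-closure = {q0, q1, q3, q4, q5, q6}.
Read 'c': q0→{q1, q3, q4}, q1→{q6}, q3→{q5}, q4→{q5}, q5→{q3}, q6→∅; union {q1, q3, q4, q5, q6}; ε-closure = {q0, q1, q3, q4, q5, q6}.
Read 'a': q0→∅, q1→∅, q3→{q3, q4}, q4→{q1, q4}, q5→{q0, q2, q6}, q6→∅; now {q0, q1, q2, q3, q4, q6}.
Read 'a': q0→∅, q1→∅, q2→{q4}, q3→{q3, q4}, q4→{q1, q4}, q6→∅; union {q1, q3, q4}; ε-closure = {q0, q1, q3, q4, q6}.
State q2 is not in {q0, q1, q3, q4, q6}.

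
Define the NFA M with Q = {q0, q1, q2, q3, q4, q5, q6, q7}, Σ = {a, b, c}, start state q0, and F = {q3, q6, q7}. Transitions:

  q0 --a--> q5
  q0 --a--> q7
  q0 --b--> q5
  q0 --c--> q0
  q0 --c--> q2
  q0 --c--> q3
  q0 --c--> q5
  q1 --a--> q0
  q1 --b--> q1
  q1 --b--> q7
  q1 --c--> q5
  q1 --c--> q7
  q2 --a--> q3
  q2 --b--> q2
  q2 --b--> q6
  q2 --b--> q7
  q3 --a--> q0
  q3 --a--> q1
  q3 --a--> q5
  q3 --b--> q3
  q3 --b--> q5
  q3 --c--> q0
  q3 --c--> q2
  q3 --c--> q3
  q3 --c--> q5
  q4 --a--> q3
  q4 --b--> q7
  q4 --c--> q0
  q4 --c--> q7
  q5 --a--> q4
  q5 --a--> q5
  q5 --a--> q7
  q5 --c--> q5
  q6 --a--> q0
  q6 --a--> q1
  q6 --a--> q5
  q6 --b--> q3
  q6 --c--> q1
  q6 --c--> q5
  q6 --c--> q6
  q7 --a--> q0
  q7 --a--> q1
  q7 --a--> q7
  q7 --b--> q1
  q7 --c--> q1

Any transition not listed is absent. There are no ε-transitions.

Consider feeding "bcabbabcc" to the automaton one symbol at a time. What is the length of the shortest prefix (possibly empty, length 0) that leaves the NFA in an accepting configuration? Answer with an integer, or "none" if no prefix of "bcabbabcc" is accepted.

3

Start in {q0}.
Read 'b': {q0} → {q5}.
Read 'c': {q5} → {q5}.
Read 'a': {q5} → {q4, q5, q7}.
None of the earlier sets intersect F, but {q4, q5, q7} does.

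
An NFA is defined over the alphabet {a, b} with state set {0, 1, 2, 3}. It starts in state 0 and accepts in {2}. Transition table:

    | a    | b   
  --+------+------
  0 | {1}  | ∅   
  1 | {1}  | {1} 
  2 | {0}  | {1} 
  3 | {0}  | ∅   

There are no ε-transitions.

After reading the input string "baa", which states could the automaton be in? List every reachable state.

∅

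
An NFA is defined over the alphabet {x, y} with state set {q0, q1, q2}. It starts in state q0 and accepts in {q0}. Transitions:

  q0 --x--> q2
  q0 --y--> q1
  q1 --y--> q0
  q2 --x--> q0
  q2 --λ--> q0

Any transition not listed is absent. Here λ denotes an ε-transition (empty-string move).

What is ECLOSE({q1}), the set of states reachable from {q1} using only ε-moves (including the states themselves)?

{q1}

Begin with {q1}.
No ε-moves leave this set, so the closure equals the set itself.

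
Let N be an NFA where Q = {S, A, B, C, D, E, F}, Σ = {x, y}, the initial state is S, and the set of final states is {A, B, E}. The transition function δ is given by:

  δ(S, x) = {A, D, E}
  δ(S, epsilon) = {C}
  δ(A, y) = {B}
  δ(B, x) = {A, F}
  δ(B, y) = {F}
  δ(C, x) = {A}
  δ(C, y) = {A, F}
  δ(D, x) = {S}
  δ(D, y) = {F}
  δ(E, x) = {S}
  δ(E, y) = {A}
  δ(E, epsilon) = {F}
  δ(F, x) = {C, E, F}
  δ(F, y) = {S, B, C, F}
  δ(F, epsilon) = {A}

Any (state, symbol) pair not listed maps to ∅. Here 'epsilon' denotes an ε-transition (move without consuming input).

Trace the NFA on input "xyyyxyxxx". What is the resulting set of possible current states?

{S, A, C, D, E, F}

Start: ε-closure({S}) = {S, C}.
Read 'x': {S, C} → {A, D, E, F}.
Read 'y': {A, D, E, F} → {S, A, B, C, F}.
Read 'y': {S, A, B, C, F} → {S, A, B, C, F}.
Read 'y': {S, A, B, C, F} → {S, A, B, C, F}.
Read 'x': {S, A, B, C, F} → {A, C, D, E, F}.
Read 'y': {A, C, D, E, F} → {S, A, B, C, F}.
Read 'x': {S, A, B, C, F} → {A, C, D, E, F}.
Read 'x': {A, C, D, E, F} → {S, A, C, E, F}.
Read 'x': {S, A, C, E, F} → {S, A, C, D, E, F}.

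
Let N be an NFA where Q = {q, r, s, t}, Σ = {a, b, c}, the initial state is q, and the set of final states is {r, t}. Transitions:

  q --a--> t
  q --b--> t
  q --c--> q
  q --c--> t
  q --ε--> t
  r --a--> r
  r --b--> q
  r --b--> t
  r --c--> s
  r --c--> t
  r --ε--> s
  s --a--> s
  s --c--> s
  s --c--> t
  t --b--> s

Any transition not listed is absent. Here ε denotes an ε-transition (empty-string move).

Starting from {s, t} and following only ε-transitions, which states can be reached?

{s, t}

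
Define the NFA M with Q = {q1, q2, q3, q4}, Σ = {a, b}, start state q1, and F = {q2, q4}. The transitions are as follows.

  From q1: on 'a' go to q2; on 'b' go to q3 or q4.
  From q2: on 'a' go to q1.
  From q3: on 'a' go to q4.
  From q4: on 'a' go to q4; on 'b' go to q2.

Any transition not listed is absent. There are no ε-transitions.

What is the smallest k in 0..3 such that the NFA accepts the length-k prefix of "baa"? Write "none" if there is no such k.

Start in {q1}.
Read 'b': q1→{q3, q4}; now {q3, q4}.
None of the earlier sets intersect F, but {q3, q4} does.

1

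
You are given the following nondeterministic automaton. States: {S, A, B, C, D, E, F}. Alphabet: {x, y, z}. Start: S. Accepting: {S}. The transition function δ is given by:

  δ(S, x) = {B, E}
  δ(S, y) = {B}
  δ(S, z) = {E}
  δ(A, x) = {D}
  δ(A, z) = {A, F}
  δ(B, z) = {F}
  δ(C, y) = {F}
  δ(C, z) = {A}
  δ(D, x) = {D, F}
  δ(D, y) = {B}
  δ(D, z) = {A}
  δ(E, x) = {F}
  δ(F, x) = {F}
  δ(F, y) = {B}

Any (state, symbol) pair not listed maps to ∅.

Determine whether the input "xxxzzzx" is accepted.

No

Start in {S}.
Read 'x': S→{B, E}; now {B, E}.
Read 'x': B→∅, E→{F}; now {F}.
Read 'x': F→{F}; now {F}.
Read 'z': F→∅; now ∅.
The set is empty and remains empty for the remaining 3 symbols.
The final set ∅ contains no accepting state.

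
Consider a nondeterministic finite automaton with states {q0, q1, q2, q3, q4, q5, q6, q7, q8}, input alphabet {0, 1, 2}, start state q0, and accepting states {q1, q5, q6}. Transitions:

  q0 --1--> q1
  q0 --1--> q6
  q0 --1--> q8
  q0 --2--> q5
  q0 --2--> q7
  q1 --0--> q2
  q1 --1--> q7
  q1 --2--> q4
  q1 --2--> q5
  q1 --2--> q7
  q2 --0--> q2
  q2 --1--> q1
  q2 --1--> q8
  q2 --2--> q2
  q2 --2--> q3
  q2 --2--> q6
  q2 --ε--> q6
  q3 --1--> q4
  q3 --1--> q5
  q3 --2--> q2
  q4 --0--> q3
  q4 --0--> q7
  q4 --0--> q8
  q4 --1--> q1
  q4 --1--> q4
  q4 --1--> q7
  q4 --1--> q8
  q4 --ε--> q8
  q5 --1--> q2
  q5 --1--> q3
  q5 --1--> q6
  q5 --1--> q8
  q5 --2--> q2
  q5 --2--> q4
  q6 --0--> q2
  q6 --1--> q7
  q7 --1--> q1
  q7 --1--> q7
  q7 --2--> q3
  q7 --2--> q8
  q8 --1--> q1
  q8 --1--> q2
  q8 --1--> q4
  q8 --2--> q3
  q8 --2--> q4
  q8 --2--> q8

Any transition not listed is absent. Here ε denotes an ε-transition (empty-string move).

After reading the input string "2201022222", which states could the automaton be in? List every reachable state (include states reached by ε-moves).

{q2, q3, q4, q6, q8}

Start in {q0}.
Read '2': {q0} → {q5, q7}.
Read '2': {q5, q7} → {q2, q3, q4, q6, q8}.
Read '0': {q2, q3, q4, q6, q8} → {q2, q3, q6, q7, q8}.
Read '1': {q2, q3, q6, q7, q8} → {q1, q2, q4, q5, q6, q7, q8}.
Read '0': {q1, q2, q4, q5, q6, q7, q8} → {q2, q3, q6, q7, q8}.
Read '2': {q2, q3, q6, q7, q8} → {q2, q3, q4, q6, q8}.
Read '2': {q2, q3, q4, q6, q8} → {q2, q3, q4, q6, q8}.
Read '2': {q2, q3, q4, q6, q8} → {q2, q3, q4, q6, q8}.
Read '2': {q2, q3, q4, q6, q8} → {q2, q3, q4, q6, q8}.
Read '2': {q2, q3, q4, q6, q8} → {q2, q3, q4, q6, q8}.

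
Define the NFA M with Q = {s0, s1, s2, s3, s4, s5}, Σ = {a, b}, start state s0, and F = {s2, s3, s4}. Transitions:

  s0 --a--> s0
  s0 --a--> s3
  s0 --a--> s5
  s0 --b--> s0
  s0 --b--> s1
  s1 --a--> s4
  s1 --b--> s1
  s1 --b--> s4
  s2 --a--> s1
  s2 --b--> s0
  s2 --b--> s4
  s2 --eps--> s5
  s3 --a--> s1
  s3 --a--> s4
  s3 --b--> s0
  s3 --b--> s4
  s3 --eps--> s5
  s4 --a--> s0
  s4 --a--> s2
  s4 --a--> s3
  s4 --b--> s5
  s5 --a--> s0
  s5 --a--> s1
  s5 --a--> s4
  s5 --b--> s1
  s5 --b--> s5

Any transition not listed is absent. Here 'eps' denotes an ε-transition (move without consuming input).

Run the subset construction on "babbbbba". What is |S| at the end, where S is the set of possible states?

6

Start in {s0}.
Read 'b': {s0} → {s0, s1}.
Read 'a': {s0, s1} → {s0, s3, s4, s5}.
Read 'b': {s0, s3, s4, s5} → {s0, s1, s4, s5}.
Read 'b': {s0, s1, s4, s5} → {s0, s1, s4, s5}.
Read 'b': {s0, s1, s4, s5} → {s0, s1, s4, s5}.
Read 'b': {s0, s1, s4, s5} → {s0, s1, s4, s5}.
Read 'b': {s0, s1, s4, s5} → {s0, s1, s4, s5}.
Read 'a': {s0, s1, s4, s5} → {s0, s1, s2, s3, s4, s5}.
That set has 6 states.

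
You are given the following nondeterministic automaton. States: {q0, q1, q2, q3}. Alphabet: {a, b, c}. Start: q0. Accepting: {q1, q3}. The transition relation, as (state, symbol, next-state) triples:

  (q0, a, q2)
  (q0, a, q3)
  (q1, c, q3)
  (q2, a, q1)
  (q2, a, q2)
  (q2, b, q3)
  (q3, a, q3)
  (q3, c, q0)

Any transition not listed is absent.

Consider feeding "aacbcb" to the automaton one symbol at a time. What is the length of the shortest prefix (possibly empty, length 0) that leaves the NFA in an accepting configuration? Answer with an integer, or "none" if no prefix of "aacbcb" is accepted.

Start in {q0}.
Read 'a': q0→{q2, q3}; now {q2, q3}.
None of the earlier sets intersect F, but {q2, q3} does.

1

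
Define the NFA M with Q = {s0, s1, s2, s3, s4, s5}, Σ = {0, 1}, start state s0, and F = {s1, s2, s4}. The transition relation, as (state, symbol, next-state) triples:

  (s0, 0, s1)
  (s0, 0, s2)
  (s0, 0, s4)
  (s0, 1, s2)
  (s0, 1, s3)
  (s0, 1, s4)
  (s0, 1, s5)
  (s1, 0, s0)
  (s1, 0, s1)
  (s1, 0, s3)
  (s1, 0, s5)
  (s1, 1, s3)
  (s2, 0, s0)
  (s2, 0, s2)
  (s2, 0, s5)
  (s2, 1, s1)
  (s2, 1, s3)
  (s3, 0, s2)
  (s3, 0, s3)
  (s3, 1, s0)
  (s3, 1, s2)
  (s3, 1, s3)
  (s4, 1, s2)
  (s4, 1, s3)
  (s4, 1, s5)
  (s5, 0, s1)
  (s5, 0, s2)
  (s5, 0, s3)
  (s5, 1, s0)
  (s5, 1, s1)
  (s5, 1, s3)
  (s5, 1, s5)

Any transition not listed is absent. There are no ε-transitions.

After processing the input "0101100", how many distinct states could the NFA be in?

6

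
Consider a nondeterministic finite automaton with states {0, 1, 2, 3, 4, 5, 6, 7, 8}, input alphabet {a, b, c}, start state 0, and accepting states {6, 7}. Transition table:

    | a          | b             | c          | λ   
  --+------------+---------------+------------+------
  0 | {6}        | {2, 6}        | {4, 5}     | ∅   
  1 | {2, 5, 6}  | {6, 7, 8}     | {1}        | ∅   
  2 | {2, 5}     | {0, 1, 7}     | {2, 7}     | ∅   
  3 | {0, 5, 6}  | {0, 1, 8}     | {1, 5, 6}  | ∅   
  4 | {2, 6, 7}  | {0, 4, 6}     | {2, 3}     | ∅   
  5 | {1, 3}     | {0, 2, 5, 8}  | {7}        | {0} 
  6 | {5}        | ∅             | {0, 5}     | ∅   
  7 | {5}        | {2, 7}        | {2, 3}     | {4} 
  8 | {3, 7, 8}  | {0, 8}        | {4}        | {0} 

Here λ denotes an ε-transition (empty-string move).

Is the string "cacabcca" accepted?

Yes

Start in {0}.
Read 'c': 0→{4, 5}; union {4, 5}; ε-closure = {0, 4, 5}.
Read 'a': 0→{6}, 4→{2, 6, 7}, 5→{1, 3}; union {1, 2, 3, 6, 7}; ε-closure = {1, 2, 3, 4, 6, 7}.
Read 'c': 1→{1}, 2→{2, 7}, 3→{1, 5, 6}, 4→{2, 3}, 6→{0, 5}, 7→{2, 3}; union {0, 1, 2, 3, 5, 6, 7}; ε-closure = {0, 1, 2, 3, 4, 5, 6, 7}.
Read 'a': 0→{6}, 1→{2, 5, 6}, 2→{2, 5}, 3→{0, 5, 6}, 4→{2, 6, 7}, 5→{1, 3}, 6→{5}, 7→{5}; union {0, 1, 2, 3, 5, 6, 7}; ε-closure = {0, 1, 2, 3, 4, 5, 6, 7}.
Read 'b': 0→{2, 6}, 1→{6, 7, 8}, 2→{0, 1, 7}, 3→{0, 1, 8}, 4→{0, 4, 6}, 5→{0, 2, 5, 8}, 6→∅, 7→{2, 7}; now {0, 1, 2, 4, 5, 6, 7, 8}.
Read 'c': 0→{4, 5}, 1→{1}, 2→{2, 7}, 4→{2, 3}, 5→{7}, 6→{0, 5}, 7→{2, 3}, 8→{4}; now {0, 1, 2, 3, 4, 5, 7}.
Read 'c': 0→{4, 5}, 1→{1}, 2→{2, 7}, 3→{1, 5, 6}, 4→{2, 3}, 5→{7}, 7→{2, 3}; union {1, 2, 3, 4, 5, 6, 7}; ε-closure = {0, 1, 2, 3, 4, 5, 6, 7}.
Read 'a': 0→{6}, 1→{2, 5, 6}, 2→{2, 5}, 3→{0, 5, 6}, 4→{2, 6, 7}, 5→{1, 3}, 6→{5}, 7→{5}; union {0, 1, 2, 3, 5, 6, 7}; ε-closure = {0, 1, 2, 3, 4, 5, 6, 7}.
The final set {0, 1, 2, 3, 4, 5, 6, 7} contains the accepting states 6, 7.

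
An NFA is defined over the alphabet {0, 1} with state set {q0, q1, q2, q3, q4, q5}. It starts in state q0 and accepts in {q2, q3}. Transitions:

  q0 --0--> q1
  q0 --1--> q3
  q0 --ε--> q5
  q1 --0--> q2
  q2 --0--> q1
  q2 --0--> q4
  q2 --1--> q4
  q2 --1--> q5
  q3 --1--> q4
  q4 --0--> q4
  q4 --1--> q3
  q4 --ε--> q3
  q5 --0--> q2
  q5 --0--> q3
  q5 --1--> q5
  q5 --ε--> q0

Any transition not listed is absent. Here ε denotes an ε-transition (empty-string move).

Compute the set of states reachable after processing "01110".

Start: ε-closure({q0}) = {q0, q5}.
Read '0': q0→{q1}, q5→{q2, q3}; now {q1, q2, q3}.
Read '1': q1→∅, q2→{q4, q5}, q3→{q4}; union {q4, q5}; ε-closure = {q0, q3, q4, q5}.
Read '1': q0→{q3}, q3→{q4}, q4→{q3}, q5→{q5}; union {q3, q4, q5}; ε-closure = {q0, q3, q4, q5}.
Read '1': q0→{q3}, q3→{q4}, q4→{q3}, q5→{q5}; union {q3, q4, q5}; ε-closure = {q0, q3, q4, q5}.
Read '0': q0→{q1}, q3→∅, q4→{q4}, q5→{q2, q3}; now {q1, q2, q3, q4}.

{q1, q2, q3, q4}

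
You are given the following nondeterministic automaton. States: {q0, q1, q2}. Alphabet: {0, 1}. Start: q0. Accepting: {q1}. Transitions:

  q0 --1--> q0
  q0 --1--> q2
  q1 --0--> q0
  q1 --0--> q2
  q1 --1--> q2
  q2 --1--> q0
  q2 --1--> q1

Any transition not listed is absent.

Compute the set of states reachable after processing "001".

∅

Start in {q0}.
Read '0': {q0} → ∅.
The set is empty and remains empty for the remaining 2 symbols.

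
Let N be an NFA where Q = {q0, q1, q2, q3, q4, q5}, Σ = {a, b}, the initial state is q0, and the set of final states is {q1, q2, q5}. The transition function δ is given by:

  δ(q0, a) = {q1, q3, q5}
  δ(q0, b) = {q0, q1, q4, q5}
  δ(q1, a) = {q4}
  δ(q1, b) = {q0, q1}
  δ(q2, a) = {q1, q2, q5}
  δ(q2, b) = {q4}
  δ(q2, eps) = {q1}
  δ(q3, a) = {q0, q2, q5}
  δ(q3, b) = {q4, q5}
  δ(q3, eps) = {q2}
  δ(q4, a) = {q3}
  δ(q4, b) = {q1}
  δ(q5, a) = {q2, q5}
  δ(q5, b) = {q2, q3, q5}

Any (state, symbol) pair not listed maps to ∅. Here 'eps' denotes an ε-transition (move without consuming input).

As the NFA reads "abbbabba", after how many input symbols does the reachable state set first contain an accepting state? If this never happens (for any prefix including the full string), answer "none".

Start in {q0}.
Read 'a': {q0} → {q1, q2, q3, q5}.
None of the earlier sets intersect F, but {q1, q2, q3, q5} does.

1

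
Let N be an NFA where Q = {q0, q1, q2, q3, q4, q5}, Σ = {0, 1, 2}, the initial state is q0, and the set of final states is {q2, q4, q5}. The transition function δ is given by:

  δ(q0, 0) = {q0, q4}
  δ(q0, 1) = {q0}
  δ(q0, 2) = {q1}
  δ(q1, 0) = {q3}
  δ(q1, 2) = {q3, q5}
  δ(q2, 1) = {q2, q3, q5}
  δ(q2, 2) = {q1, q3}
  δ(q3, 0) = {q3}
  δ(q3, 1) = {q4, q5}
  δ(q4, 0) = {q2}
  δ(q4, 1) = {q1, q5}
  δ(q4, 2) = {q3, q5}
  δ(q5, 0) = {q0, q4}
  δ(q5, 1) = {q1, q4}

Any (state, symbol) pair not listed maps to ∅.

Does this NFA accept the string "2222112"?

No

Start in {q0}.
Read '2': q0→{q1}; now {q1}.
Read '2': q1→{q3, q5}; now {q3, q5}.
Read '2': q3→∅, q5→∅; now ∅.
The set is empty and remains empty for the remaining 4 symbols.
The final set ∅ contains no accepting state.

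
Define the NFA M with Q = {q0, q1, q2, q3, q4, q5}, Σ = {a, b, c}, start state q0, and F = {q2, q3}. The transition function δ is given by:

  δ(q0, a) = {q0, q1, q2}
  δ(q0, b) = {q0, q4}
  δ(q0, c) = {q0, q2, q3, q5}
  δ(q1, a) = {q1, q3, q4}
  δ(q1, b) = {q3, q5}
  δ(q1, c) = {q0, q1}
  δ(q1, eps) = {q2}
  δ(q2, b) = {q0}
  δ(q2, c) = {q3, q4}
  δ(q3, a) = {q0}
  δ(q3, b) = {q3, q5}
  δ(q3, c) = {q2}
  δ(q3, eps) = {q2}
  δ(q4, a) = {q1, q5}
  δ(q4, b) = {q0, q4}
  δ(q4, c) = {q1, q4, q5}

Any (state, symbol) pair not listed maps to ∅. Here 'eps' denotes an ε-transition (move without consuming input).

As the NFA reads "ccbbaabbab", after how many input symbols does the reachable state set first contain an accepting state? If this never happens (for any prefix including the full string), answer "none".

1

Start in {q0}.
Read 'c': q0→{q0, q2, q3, q5}; now {q0, q2, q3, q5}.
None of the earlier sets intersect F, but {q0, q2, q3, q5} does.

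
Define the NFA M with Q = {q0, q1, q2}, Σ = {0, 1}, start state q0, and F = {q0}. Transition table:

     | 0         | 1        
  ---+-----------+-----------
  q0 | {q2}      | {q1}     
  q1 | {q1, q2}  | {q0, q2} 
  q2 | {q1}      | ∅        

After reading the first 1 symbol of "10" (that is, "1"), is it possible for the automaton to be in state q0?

Start in {q0}.
Read '1': q0→{q1}; now {q1}.
State q0 is not in {q1}.

No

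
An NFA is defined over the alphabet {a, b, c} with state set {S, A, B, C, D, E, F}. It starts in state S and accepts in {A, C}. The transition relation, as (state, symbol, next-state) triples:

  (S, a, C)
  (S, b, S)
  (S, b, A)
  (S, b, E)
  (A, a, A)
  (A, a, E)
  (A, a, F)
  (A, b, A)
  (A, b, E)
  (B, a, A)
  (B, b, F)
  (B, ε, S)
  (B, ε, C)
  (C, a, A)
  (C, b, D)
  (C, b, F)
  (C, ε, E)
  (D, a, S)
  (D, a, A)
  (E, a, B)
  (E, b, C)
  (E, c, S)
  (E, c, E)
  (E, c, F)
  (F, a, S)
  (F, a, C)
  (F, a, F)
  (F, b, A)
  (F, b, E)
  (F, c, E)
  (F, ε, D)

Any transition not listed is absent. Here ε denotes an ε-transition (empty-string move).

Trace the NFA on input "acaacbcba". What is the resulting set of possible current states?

Start in {S}.
Read 'a': {S} → {C, E}.
Read 'c': {C, E} → {S, D, E, F}.
Read 'a': {S, D, E, F} → {S, A, B, C, D, E, F}.
Read 'a': {S, A, B, C, D, E, F} → {S, A, B, C, D, E, F}.
Read 'c': {S, A, B, C, D, E, F} → {S, D, E, F}.
Read 'b': {S, D, E, F} → {S, A, C, E}.
Read 'c': {S, A, C, E} → {S, D, E, F}.
Read 'b': {S, D, E, F} → {S, A, C, E}.
Read 'a': {S, A, C, E} → {S, A, B, C, D, E, F}.

{S, A, B, C, D, E, F}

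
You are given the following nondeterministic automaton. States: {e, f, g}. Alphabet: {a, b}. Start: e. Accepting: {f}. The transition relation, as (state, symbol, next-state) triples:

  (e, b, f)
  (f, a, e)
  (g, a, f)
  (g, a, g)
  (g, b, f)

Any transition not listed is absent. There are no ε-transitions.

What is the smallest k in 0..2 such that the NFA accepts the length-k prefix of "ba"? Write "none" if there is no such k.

1

Start in {e}.
Read 'b': e→{f}; now {f}.
None of the earlier sets intersect F, but {f} does.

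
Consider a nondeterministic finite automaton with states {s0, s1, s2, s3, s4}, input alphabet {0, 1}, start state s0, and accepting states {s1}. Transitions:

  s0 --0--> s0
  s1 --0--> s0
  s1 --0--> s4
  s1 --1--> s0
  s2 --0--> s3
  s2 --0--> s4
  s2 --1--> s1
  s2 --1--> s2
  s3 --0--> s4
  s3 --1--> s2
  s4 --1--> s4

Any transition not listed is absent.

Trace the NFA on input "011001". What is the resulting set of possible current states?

∅

Start in {s0}.
Read '0': {s0} → {s0}.
Read '1': {s0} → ∅.
The set is empty and remains empty for the remaining 4 symbols.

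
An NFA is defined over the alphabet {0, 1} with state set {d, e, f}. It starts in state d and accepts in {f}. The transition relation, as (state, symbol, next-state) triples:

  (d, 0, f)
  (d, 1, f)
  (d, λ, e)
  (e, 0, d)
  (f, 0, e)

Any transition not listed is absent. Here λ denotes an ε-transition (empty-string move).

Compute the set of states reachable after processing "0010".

Start: ε-closure({d}) = {d, e}.
Read '0': d→{f}, e→{d}; union {d, f}; ε-closure = {d, e, f}.
Read '0': d→{f}, e→{d}, f→{e}; now {d, e, f}.
Read '1': d→{f}, e→∅, f→∅; now {f}.
Read '0': f→{e}; now {e}.

{e}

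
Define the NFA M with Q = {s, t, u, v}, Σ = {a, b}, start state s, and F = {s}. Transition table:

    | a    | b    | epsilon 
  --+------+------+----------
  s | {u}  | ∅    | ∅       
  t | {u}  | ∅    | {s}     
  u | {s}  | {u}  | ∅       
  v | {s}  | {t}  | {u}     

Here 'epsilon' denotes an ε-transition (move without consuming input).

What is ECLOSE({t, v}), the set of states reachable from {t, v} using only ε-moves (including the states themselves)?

Begin with {t, v}.
ε-move v → u; add u.
ε-move t → s; add s.

{s, t, u, v}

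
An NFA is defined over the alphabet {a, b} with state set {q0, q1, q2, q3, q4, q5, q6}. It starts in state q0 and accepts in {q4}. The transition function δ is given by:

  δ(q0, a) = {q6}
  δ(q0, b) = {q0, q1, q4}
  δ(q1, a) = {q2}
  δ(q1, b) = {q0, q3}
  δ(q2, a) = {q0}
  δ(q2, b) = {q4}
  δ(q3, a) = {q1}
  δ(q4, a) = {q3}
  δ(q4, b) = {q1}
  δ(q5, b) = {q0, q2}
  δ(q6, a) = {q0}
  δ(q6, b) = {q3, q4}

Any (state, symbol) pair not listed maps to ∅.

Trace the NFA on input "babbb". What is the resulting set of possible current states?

Start in {q0}.
Read 'b': q0→{q0, q1, q4}; now {q0, q1, q4}.
Read 'a': q0→{q6}, q1→{q2}, q4→{q3}; now {q2, q3, q6}.
Read 'b': q2→{q4}, q3→∅, q6→{q3, q4}; now {q3, q4}.
Read 'b': q3→∅, q4→{q1}; now {q1}.
Read 'b': q1→{q0, q3}; now {q0, q3}.

{q0, q3}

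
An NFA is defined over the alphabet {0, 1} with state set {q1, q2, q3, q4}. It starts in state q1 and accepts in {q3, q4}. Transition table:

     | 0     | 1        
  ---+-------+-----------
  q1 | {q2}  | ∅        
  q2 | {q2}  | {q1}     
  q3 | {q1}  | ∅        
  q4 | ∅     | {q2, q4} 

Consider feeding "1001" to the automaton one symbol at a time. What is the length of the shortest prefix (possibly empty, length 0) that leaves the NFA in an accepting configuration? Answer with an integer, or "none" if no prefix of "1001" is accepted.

none

Start in {q1}.
Read '1': {q1} → ∅.
The set is empty and remains empty for the remaining 3 symbols.
No reachable set along the way intersects F.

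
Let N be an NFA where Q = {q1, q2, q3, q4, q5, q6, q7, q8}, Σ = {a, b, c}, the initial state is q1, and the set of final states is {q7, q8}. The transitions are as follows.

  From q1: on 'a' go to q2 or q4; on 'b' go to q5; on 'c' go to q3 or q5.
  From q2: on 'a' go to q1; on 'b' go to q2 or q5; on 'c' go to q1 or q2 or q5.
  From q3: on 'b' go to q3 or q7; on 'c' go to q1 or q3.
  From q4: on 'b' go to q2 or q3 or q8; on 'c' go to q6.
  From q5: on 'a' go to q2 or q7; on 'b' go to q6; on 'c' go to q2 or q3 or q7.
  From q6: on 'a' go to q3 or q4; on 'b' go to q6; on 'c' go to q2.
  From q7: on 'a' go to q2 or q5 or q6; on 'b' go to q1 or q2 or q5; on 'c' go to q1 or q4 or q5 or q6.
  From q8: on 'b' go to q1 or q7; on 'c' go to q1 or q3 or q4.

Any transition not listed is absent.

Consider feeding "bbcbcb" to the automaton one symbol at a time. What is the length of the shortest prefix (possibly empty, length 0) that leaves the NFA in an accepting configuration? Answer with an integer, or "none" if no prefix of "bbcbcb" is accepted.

5

Start in {q1}.
Read 'b': q1→{q5}; now {q5}.
Read 'b': q5→{q6}; now {q6}.
Read 'c': q6→{q2}; now {q2}.
Read 'b': q2→{q2, q5}; now {q2, q5}.
Read 'c': q2→{q1, q2, q5}, q5→{q2, q3, q7}; now {q1, q2, q3, q5, q7}.
None of the earlier sets intersect F, but {q1, q2, q3, q5, q7} does.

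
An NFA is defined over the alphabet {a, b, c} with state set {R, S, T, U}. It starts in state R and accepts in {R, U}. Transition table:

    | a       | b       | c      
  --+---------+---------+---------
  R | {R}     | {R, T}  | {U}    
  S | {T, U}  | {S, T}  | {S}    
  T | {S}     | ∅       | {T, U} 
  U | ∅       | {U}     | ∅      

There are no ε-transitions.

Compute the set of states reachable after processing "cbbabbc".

∅

Start in {R}.
Read 'c': {R} → {U}.
Read 'b': {U} → {U}.
Read 'b': {U} → {U}.
Read 'a': {U} → ∅.
The set is empty and remains empty for the remaining 3 symbols.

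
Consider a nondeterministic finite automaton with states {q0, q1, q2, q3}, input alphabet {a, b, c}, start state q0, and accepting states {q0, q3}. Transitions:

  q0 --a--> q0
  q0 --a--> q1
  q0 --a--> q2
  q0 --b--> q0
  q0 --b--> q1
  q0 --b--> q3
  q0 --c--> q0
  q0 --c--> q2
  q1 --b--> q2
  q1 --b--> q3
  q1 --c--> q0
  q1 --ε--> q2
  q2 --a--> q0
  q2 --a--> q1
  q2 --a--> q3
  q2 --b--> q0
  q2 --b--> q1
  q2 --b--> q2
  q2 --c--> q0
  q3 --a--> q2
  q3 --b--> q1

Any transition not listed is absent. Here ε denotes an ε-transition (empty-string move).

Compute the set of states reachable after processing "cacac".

Start in {q0}.
Read 'c': q0→{q0, q2}; now {q0, q2}.
Read 'a': q0→{q0, q1, q2}, q2→{q0, q1, q3}; now {q0, q1, q2, q3}.
Read 'c': q0→{q0, q2}, q1→{q0}, q2→{q0}, q3→∅; now {q0, q2}.
Read 'a': q0→{q0, q1, q2}, q2→{q0, q1, q3}; now {q0, q1, q2, q3}.
Read 'c': q0→{q0, q2}, q1→{q0}, q2→{q0}, q3→∅; now {q0, q2}.

{q0, q2}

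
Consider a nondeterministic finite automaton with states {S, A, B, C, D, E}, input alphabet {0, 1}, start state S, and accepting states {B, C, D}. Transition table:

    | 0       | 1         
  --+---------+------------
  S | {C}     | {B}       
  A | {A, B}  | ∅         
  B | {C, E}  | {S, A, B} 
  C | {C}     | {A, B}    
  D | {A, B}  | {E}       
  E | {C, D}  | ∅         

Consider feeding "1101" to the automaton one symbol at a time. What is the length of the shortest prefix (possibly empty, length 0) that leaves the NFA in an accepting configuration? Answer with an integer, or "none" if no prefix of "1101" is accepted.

Start in {S}.
Read '1': {S} → {B}.
None of the earlier sets intersect F, but {B} does.

1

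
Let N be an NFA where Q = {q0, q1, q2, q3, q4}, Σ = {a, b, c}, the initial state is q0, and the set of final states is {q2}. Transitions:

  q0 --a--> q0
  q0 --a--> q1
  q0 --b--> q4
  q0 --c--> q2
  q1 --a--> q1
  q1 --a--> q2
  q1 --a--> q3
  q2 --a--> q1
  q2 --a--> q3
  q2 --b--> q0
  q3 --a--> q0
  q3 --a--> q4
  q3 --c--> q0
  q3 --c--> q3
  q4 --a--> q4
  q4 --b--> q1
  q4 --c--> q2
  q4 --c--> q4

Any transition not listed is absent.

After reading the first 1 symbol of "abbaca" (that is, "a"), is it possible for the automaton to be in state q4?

No

Start in {q0}.
Read 'a': {q0} → {q0, q1}.
State q4 is not in {q0, q1}.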